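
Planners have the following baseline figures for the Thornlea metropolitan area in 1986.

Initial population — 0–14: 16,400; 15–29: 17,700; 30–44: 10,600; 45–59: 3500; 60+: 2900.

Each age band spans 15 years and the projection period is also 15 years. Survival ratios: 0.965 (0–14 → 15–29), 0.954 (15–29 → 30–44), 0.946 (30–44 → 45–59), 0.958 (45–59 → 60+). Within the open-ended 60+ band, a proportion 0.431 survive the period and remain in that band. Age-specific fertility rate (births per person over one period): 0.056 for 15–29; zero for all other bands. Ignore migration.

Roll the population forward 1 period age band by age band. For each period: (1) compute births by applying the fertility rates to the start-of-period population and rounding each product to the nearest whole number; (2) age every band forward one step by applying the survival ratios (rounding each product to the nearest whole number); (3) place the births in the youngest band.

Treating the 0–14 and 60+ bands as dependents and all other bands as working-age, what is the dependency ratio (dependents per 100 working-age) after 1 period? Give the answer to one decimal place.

13.1

Call the bands 1 to 5, youngest first.
After projecting period 1:
Births: 17700 × 0.056 = 991
Band 2: 16400 × 0.965 = 15826
Band 3: 17700 × 0.954 = 16886
Band 4: 10600 × 0.946 = 10028
Band 5: 3500 × 0.958 + 2900 × 0.431 = 3353 + 1250 = 4603
Giving 991 / 15826 / 16886 / 10028 / 4603.
Dependents (band 0–14 + band 60+) = 991 + 4603 = 5594; working-age = 42740; ratio = 5594/42740 × 100 = 13.1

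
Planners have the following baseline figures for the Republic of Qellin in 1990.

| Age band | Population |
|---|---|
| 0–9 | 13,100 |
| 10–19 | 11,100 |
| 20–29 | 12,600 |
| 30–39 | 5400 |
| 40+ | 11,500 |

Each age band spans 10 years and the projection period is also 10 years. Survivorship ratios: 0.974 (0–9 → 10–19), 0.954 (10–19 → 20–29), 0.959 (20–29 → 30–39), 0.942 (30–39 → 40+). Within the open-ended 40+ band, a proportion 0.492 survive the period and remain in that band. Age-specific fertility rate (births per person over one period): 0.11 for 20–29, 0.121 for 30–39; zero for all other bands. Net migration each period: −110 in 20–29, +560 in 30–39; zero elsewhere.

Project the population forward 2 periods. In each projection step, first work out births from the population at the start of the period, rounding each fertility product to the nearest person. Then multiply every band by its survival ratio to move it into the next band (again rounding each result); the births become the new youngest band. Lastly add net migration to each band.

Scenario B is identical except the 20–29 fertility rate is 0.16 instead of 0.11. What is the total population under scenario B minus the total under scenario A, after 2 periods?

Numbering the groups 1..5 from youngest to oldest:
Period 1.
Births: 12600 * 0.11 = 1386  |  5400 * 0.121 = 653 → total 2039
Group 2: 13100 * 0.974 = 12759
Group 3: 11100 * 0.954 = 10589
Group 4: 12600 * 0.959 = 12083
Group 5: 5400 * 0.942 + 11500 * 0.492 = 5087 + 5658 = 10745
Net migration: Group 3 − 110 → 10479; Group 4 + 560 → 12643
End of period: [2039, 12759, 10479, 12643, 10745]
Period 2.
Births: 10479 * 0.11 = 1153  |  12643 * 0.121 = 1530 → total 2683
Group 2: 2039 * 0.974 = 1986
Group 3: 12759 * 0.954 = 12172
Group 4: 10479 * 0.959 = 10049
Group 5: 12643 * 0.942 + 10745 * 0.492 = 11910 + 5287 = 17197
Net migration: Group 3 − 110 → 12062; Group 4 + 560 → 10609
End of period: [2683, 1986, 12062, 10609, 17197]
Scenario A total after 2 periods: 44537
Scenario B projection —
Period 1.
Births: 12600 * 0.16 = 2016  |  5400 * 0.121 = 653 → total 2669
Group 2: 13100 * 0.974 = 12759
Group 3: 11100 * 0.954 = 10589
Group 4: 12600 * 0.959 = 12083
Group 5: 5400 * 0.942 + 11500 * 0.492 = 5087 + 5658 = 10745
Net migration: Group 3 − 110 → 10479; Group 4 + 560 → 12643
End of period: [2669, 12759, 10479, 12643, 10745]
Period 2.
Births: 10479 * 0.16 = 1677  |  12643 * 0.121 = 1530 → total 3207
Group 2: 2669 * 0.974 = 2600
Group 3: 12759 * 0.954 = 12172
Group 4: 10479 * 0.959 = 10049
Group 5: 12643 * 0.942 + 10745 * 0.492 = 11910 + 5287 = 17197
Net migration: Group 3 − 110 → 12062; Group 4 + 560 → 10609
End of period: [3207, 2600, 12062, 10609, 17197]
Scenario B total after 2 periods: 45675
Difference B − A = 45675 − 44537 = 1138

1138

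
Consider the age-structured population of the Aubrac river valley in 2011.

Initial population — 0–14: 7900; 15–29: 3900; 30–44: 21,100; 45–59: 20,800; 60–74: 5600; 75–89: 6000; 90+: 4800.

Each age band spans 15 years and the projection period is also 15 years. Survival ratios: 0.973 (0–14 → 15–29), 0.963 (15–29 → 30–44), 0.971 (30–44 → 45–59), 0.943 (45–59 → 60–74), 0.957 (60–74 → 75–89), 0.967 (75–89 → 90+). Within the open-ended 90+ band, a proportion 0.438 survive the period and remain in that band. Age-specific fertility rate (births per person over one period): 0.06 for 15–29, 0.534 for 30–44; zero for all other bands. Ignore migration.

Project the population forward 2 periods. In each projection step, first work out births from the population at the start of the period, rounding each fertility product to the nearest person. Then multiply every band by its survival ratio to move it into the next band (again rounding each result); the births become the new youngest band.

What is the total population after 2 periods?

Call the bands 1 to 7, youngest first.
After projecting period 1:
Births: 3900 × 0.06 = 234 ; 21100 × 0.534 = 11267 → total 11501
Band 2: 7900 × 0.973 = 7687
Band 3: 3900 × 0.963 = 3756
Band 4: 21100 × 0.971 = 20488
Band 5: 20800 × 0.943 = 19614
Band 6: 5600 × 0.957 = 5359
Band 7: 6000 × 0.967 + 4800 × 0.438 = 5802 + 2102 = 7904
→ [11501, 7687, 3756, 20488, 19614, 5359, 7904]
After projecting period 2:
Births: 7687 × 0.06 = 461 ; 3756 × 0.534 = 2006 → total 2467
Band 2: 11501 × 0.973 = 11190
Band 3: 7687 × 0.963 = 7403
Band 4: 3756 × 0.971 = 3647
Band 5: 20488 × 0.943 = 19320
Band 6: 19614 × 0.957 = 18771
Band 7: 5359 × 0.967 + 7904 × 0.438 = 5182 + 3462 = 8644
→ [2467, 11190, 7403, 3647, 19320, 18771, 8644]
Total after period 2: 2467 + 11190 + 7403 + 3647 + 19320 + 18771 + 8644 = 71442

71442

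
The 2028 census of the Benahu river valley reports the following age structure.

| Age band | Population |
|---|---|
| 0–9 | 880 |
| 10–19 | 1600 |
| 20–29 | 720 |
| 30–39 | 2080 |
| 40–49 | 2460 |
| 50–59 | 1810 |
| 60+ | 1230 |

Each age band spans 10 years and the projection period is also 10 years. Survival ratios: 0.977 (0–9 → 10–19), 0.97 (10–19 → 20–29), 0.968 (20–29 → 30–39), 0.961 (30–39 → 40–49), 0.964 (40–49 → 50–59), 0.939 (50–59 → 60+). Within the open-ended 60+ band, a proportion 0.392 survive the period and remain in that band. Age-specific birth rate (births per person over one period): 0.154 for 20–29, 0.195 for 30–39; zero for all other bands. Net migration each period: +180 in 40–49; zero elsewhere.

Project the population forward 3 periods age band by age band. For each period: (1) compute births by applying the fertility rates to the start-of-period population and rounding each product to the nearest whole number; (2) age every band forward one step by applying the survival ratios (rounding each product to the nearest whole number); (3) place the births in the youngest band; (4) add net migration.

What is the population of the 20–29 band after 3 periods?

— Period 1 —
Births: 720 × 0.154 = 111 ; 2080 × 0.195 = 406 → total 517
10–19: 880 × 0.977 = 860
20–29: 1600 × 0.97 = 1552
30–39: 720 × 0.968 = 697
40–49: 2080 × 0.961 = 1999
50–59: 2460 × 0.964 = 2371
60+: 1810 × 0.939 + 1230 × 0.392 = 1700 + 482 = 2182
Net migration: 40–49 + 180 → 2179
Population now: 0–9=517, 10–19=860, 20–29=1552, 30–39=697, 40–49=2179, 50–59=2371, 60+=2182
— Period 2 —
Births: 1552 × 0.154 = 239 ; 697 × 0.195 = 136 → total 375
10–19: 517 × 0.977 = 505
20–29: 860 × 0.97 = 834
30–39: 1552 × 0.968 = 1502
40–49: 697 × 0.961 = 670
50–59: 2179 × 0.964 = 2101
60+: 2371 × 0.939 + 2182 × 0.392 = 2226 + 855 = 3081
Net migration: 40–49 + 180 → 850
Population now: 0–9=375, 10–19=505, 20–29=834, 30–39=1502, 40–49=850, 50–59=2101, 60+=3081
— Period 3 —
Births: 834 × 0.154 = 128 ; 1502 × 0.195 = 293 → total 421
10–19: 375 × 0.977 = 366
20–29: 505 × 0.97 = 490
30–39: 834 × 0.968 = 807
40–49: 1502 × 0.961 = 1443
50–59: 850 × 0.964 = 819
60+: 2101 × 0.939 + 3081 × 0.392 = 1973 + 1208 = 3181
Net migration: 40–49 + 180 → 1623
Population now: 0–9=421, 10–19=366, 20–29=490, 30–39=807, 40–49=1623, 50–59=819, 60+=3181

490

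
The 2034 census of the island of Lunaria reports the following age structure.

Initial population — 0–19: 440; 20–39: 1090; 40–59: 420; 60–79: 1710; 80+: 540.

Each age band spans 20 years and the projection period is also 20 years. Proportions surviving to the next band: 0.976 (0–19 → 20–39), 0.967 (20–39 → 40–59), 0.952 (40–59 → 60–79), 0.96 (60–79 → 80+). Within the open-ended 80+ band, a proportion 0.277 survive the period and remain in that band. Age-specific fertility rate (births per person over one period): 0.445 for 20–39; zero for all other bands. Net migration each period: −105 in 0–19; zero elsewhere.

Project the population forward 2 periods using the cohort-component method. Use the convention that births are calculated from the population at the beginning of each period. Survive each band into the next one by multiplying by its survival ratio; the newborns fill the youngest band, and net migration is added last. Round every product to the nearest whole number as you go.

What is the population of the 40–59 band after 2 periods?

415

Let group 1 be 0–19 through group 5 = 80+.
Period 1.
Births: 1090 * 0.445 = 485
Group 2: 440 * 0.976 = 429
Group 3: 1090 * 0.967 = 1054
Group 4: 420 * 0.952 = 400
Group 5: 1710 * 0.96 + 540 * 0.277 = 1642 + 150 = 1792
Net migration: Group 1 − 105 → 380
Giving 380 / 429 / 1054 / 400 / 1792.
Period 2.
Births: 429 * 0.445 = 191
Group 2: 380 * 0.976 = 371
Group 3: 429 * 0.967 = 415
Group 4: 1054 * 0.952 = 1003
Group 5: 400 * 0.96 + 1792 * 0.277 = 384 + 496 = 880
Net migration: Group 1 − 105 → 86
Giving 86 / 371 / 415 / 1003 / 880.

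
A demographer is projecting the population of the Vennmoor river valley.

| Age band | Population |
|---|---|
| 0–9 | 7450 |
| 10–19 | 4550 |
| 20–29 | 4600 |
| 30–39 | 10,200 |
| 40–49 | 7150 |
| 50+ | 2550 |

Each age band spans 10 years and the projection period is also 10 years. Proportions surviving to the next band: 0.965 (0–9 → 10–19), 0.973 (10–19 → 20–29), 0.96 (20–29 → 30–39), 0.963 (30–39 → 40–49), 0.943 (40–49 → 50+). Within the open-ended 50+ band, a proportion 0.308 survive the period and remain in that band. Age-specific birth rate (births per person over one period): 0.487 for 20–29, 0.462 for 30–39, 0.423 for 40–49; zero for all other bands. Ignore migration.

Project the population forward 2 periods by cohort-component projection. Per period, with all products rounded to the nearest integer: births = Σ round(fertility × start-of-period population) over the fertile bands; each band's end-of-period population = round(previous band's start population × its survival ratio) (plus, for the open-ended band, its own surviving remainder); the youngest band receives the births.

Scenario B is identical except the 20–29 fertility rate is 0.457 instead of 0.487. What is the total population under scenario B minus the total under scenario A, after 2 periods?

Period 1:
Births: 4600 × 0.487 = 2240 ; 10200 × 0.462 = 4712 ; 7150 × 0.423 = 3024 → total 9976
10–19: 7450 × 0.965 = 7189
20–29: 4550 × 0.973 = 4427
30–39: 4600 × 0.96 = 4416
40–49: 10200 × 0.963 = 9823
50+: 7150 × 0.943 + 2550 × 0.308 = 6742 + 785 = 7527
→ [9976, 7189, 4427, 4416, 9823, 7527]
Period 2:
Births: 4427 × 0.487 = 2156 ; 4416 × 0.462 = 2040 ; 9823 × 0.423 = 4155 → total 8351
10–19: 9976 × 0.965 = 9627
20–29: 7189 × 0.973 = 6995
30–39: 4427 × 0.96 = 4250
40–49: 4416 × 0.963 = 4253
50+: 9823 × 0.943 + 7527 × 0.308 = 9263 + 2318 = 11581
→ [8351, 9627, 6995, 4250, 4253, 11581]
Scenario A total after 2 periods: 45057
Scenario B projection —
Period 1:
Births: 4600 × 0.457 = 2102 ; 10200 × 0.462 = 4712 ; 7150 × 0.423 = 3024 → total 9838
10–19: 7450 × 0.965 = 7189
20–29: 4550 × 0.973 = 4427
30–39: 4600 × 0.96 = 4416
40–49: 10200 × 0.963 = 9823
50+: 7150 × 0.943 + 2550 × 0.308 = 6742 + 785 = 7527
→ [9838, 7189, 4427, 4416, 9823, 7527]
Period 2:
Births: 4427 × 0.457 = 2023 ; 4416 × 0.462 = 2040 ; 9823 × 0.423 = 4155 → total 8218
10–19: 9838 × 0.965 = 9494
20–29: 7189 × 0.973 = 6995
30–39: 4427 × 0.96 = 4250
40–49: 4416 × 0.963 = 4253
50+: 9823 × 0.943 + 7527 × 0.308 = 9263 + 2318 = 11581
→ [8218, 9494, 6995, 4250, 4253, 11581]
Scenario B total after 2 periods: 44791
Difference B − A = 44791 − 45057 = -266

-266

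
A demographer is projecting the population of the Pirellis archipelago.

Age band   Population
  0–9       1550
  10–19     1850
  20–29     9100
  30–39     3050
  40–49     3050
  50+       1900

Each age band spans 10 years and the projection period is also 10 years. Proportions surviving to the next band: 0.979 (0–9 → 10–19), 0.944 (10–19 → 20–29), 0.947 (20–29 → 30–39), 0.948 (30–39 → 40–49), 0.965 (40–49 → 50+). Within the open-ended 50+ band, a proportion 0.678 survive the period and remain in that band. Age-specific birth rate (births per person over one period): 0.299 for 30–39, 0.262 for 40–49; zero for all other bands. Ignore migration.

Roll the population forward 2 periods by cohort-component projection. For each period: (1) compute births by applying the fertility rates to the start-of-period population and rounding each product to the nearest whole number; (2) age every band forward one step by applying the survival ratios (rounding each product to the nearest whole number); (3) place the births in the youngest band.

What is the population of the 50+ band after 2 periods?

Period 1:
Births: 3050 * 0.299 = 912, 3050 * 0.262 = 799 ⇒ total 1711
10–19: 1550 * 0.979 = 1517
20–29: 1850 * 0.944 = 1746
30–39: 9100 * 0.947 = 8618
40–49: 3050 * 0.948 = 2891
50+: 3050 * 0.965 + 1900 * 0.678 = 2943 + 1288 = 4231
Giving 1711 / 1517 / 1746 / 8618 / 2891 / 4231.
Period 2:
Births: 8618 * 0.299 = 2577, 2891 * 0.262 = 757 ⇒ total 3334
10–19: 1711 * 0.979 = 1675
20–29: 1517 * 0.944 = 1432
30–39: 1746 * 0.947 = 1653
40–49: 8618 * 0.948 = 8170
50+: 2891 * 0.965 + 4231 * 0.678 = 2790 + 2869 = 5659
Giving 3334 / 1675 / 1432 / 1653 / 8170 / 5659.

5659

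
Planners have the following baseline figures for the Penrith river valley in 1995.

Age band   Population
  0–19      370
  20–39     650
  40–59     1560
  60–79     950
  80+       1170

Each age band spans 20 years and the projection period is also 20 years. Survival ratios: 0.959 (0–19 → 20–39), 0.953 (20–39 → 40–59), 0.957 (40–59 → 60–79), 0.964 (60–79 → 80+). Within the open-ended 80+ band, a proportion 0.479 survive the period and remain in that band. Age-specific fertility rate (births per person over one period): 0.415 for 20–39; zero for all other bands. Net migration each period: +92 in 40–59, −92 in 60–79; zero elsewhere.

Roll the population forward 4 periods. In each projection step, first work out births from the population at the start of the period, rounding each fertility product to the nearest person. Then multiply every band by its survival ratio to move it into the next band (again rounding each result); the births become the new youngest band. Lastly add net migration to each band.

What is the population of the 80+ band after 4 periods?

Let group 1 be 0–19 through group 5 = 80+.
[period 1]
Births: 650 * 0.415 = 270
Group 2: 370 * 0.959 = 355
Group 3: 650 * 0.953 = 619
Group 4: 1560 * 0.957 = 1493
Group 5: 950 * 0.964 + 1170 * 0.479 = 916 + 560 = 1476
Net migration: Group 3 + 92 → 711; Group 4 − 92 → 1401
End of period: [270, 355, 711, 1401, 1476]
[period 2]
Births: 355 * 0.415 = 147
Group 2: 270 * 0.959 = 259
Group 3: 355 * 0.953 = 338
Group 4: 711 * 0.957 = 680
Group 5: 1401 * 0.964 + 1476 * 0.479 = 1351 + 707 = 2058
Net migration: Group 3 + 92 → 430; Group 4 − 92 → 588
End of period: [147, 259, 430, 588, 2058]
[period 3]
Births: 259 * 0.415 = 107
Group 2: 147 * 0.959 = 141
Group 3: 259 * 0.953 = 247
Group 4: 430 * 0.957 = 412
Group 5: 588 * 0.964 + 2058 * 0.479 = 567 + 986 = 1553
Net migration: Group 3 + 92 → 339; Group 4 − 92 → 320
End of period: [107, 141, 339, 320, 1553]
[period 4]
Births: 141 * 0.415 = 59
Group 2: 107 * 0.959 = 103
Group 3: 141 * 0.953 = 134
Group 4: 339 * 0.957 = 324
Group 5: 320 * 0.964 + 1553 * 0.479 = 308 + 744 = 1052
Net migration: Group 3 + 92 → 226; Group 4 − 92 → 232
End of period: [59, 103, 226, 232, 1052]

1052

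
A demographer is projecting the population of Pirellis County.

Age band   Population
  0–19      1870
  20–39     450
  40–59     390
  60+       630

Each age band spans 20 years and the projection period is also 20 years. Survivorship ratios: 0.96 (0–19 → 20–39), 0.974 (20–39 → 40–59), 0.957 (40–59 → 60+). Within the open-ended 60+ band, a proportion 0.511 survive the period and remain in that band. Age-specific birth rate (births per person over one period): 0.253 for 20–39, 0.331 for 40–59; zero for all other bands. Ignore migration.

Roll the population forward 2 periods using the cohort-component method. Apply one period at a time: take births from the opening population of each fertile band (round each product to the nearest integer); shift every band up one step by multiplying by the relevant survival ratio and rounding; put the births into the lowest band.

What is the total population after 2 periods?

3354

Let group 1 be 0–19 through group 4 = 60+.
— Period 1 —
Births: 450 × 0.253 = 114 ; 390 × 0.331 = 129 → total 243
Group 2: 1870 × 0.96 = 1795
Group 3: 450 × 0.974 = 438
Group 4: 390 × 0.957 + 630 × 0.511 = 373 + 322 = 695
End of period: [243, 1795, 438, 695]
— Period 2 —
Births: 1795 × 0.253 = 454 ; 438 × 0.331 = 145 → total 599
Group 2: 243 × 0.96 = 233
Group 3: 1795 × 0.974 = 1748
Group 4: 438 × 0.957 + 695 × 0.511 = 419 + 355 = 774
End of period: [599, 233, 1748, 774]
Total after period 2: 599 + 233 + 1748 + 774 = 3354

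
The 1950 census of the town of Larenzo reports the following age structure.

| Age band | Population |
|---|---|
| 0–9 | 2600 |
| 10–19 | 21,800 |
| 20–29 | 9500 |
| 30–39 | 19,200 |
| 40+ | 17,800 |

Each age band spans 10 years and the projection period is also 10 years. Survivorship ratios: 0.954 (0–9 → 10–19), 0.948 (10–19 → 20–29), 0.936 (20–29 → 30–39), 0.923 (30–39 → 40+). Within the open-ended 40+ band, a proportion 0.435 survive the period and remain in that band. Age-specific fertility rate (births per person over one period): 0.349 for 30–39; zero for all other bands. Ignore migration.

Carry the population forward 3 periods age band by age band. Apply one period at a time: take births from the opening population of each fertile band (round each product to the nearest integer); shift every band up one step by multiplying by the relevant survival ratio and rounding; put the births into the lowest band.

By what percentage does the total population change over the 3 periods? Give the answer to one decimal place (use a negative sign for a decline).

Numbering the bands 1..5 from youngest to oldest:
After projecting period 1:
Births: 19200 * 0.349 = 6701
Band 2: 2600 * 0.954 = 2480
Band 3: 21800 * 0.948 = 20666
Band 4: 9500 * 0.936 = 8892
Band 5: 19200 * 0.923 + 17800 * 0.435 = 17722 + 7743 = 25465
Giving 6701 / 2480 / 20666 / 8892 / 25465.
After projecting period 2:
Births: 8892 * 0.349 = 3103
Band 2: 6701 * 0.954 = 6393
Band 3: 2480 * 0.948 = 2351
Band 4: 20666 * 0.936 = 19343
Band 5: 8892 * 0.923 + 25465 * 0.435 = 8207 + 11077 = 19284
Giving 3103 / 6393 / 2351 / 19343 / 19284.
After projecting period 3:
Births: 19343 * 0.349 = 6751
Band 2: 3103 * 0.954 = 2960
Band 3: 6393 * 0.948 = 6061
Band 4: 2351 * 0.936 = 2201
Band 5: 19343 * 0.923 + 19284 * 0.435 = 17854 + 8389 = 26243
Giving 6751 / 2960 / 6061 / 2201 / 26243.
Total: 70900 → 44216; change = -26684; percentage change = -37.6%

-37.6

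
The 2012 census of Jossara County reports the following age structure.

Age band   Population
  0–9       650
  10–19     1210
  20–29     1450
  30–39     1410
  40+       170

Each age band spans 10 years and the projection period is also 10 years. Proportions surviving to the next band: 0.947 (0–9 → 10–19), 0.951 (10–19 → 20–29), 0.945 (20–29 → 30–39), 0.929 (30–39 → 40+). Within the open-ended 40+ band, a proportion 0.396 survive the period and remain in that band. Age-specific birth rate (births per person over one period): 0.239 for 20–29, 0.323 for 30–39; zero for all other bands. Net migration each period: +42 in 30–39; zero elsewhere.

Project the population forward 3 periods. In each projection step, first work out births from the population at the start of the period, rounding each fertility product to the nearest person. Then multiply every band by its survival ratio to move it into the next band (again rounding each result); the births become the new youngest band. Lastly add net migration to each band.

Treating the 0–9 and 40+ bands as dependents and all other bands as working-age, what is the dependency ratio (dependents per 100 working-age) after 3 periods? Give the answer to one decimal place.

Numbering the bands 1..5 from youngest to oldest:
— Period 1 —
Births: 1450 × 0.239 = 347, 1410 × 0.323 = 455 → 802
Band 2: 650 × 0.947 = 616
Band 3: 1210 × 0.951 = 1151
Band 4: 1450 × 0.945 = 1370
Band 5: 1410 × 0.929 + 170 × 0.396 = 1310 + 67 = 1377
Net migration: Band 4 + 42 → 1412
→ [802, 616, 1151, 1412, 1377]
— Period 2 —
Births: 1151 × 0.239 = 275, 1412 × 0.323 = 456 → 731
Band 2: 802 × 0.947 = 759
Band 3: 616 × 0.951 = 586
Band 4: 1151 × 0.945 = 1088
Band 5: 1412 × 0.929 + 1377 × 0.396 = 1312 + 545 = 1857
Net migration: Band 4 + 42 → 1130
→ [731, 759, 586, 1130, 1857]
— Period 3 —
Births: 586 × 0.239 = 140, 1130 × 0.323 = 365 → 505
Band 2: 731 × 0.947 = 692
Band 3: 759 × 0.951 = 722
Band 4: 586 × 0.945 = 554
Band 5: 1130 × 0.929 + 1857 × 0.396 = 1050 + 735 = 1785
Net migration: Band 4 + 42 → 596
→ [505, 692, 722, 596, 1785]
Dependents (band 0–9 + band 40+) = 505 + 1785 = 2290; working-age = 2010; ratio = 2290/2010 × 100 = 113.9

113.9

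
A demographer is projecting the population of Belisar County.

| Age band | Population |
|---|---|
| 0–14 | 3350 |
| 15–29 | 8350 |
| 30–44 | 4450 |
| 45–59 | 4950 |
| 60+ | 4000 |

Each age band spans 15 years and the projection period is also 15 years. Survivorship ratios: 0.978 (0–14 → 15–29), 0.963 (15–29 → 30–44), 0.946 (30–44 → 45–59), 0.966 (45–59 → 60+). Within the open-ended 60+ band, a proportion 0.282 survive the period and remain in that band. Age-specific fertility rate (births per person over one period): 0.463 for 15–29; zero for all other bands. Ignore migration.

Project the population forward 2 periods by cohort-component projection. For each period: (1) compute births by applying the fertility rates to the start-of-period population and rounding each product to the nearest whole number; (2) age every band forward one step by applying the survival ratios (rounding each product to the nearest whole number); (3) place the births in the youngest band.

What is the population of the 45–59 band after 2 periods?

7607

Let band 1 be 0–14 through band 5 = 60+.
[period 1]
Births: 8350 × 0.463 = 3866
Band 2: 3350 × 0.978 = 3276
Band 3: 8350 × 0.963 = 8041
Band 4: 4450 × 0.946 = 4210
Band 5: 4950 × 0.966 + 4000 × 0.282 = 4782 + 1128 = 5910
Population now: 0–14=3866, 15–29=3276, 30–44=8041, 45–59=4210, 60+=5910
[period 2]
Births: 3276 × 0.463 = 1517
Band 2: 3866 × 0.978 = 3781
Band 3: 3276 × 0.963 = 3155
Band 4: 8041 × 0.946 = 7607
Band 5: 4210 × 0.966 + 5910 × 0.282 = 4067 + 1667 = 5734
Population now: 0–14=1517, 15–29=3781, 30–44=3155, 45–59=7607, 60+=5734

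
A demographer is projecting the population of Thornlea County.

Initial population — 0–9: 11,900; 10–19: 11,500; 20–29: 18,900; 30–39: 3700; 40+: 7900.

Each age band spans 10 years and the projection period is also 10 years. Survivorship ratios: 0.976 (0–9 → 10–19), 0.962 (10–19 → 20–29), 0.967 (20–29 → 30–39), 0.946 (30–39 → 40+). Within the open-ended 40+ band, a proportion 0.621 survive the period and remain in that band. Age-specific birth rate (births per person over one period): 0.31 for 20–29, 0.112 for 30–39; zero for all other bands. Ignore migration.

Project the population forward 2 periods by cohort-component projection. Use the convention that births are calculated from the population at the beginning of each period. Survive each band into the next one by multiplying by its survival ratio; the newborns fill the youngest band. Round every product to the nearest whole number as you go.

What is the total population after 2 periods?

55979

Period 1:
Births: 18900 × 0.31 = 5859  |  3700 × 0.112 = 414 — total 6273
10–19: 11900 × 0.976 = 11614
20–29: 11500 × 0.962 = 11063
30–39: 18900 × 0.967 = 18276
40+: 3700 × 0.946 + 7900 × 0.621 = 3500 + 4906 = 8406
Population now: 0–9=6273, 10–19=11614, 20–29=11063, 30–39=18276, 40+=8406
Period 2:
Births: 11063 × 0.31 = 3430  |  18276 × 0.112 = 2047 — total 5477
10–19: 6273 × 0.976 = 6122
20–29: 11614 × 0.962 = 11173
30–39: 11063 × 0.967 = 10698
40+: 18276 × 0.946 + 8406 × 0.621 = 17289 + 5220 = 22509
Population now: 0–9=5477, 10–19=6122, 20–29=11173, 30–39=10698, 40+=22509
Total after period 2: 5477 + 6122 + 11173 + 10698 + 22509 = 55979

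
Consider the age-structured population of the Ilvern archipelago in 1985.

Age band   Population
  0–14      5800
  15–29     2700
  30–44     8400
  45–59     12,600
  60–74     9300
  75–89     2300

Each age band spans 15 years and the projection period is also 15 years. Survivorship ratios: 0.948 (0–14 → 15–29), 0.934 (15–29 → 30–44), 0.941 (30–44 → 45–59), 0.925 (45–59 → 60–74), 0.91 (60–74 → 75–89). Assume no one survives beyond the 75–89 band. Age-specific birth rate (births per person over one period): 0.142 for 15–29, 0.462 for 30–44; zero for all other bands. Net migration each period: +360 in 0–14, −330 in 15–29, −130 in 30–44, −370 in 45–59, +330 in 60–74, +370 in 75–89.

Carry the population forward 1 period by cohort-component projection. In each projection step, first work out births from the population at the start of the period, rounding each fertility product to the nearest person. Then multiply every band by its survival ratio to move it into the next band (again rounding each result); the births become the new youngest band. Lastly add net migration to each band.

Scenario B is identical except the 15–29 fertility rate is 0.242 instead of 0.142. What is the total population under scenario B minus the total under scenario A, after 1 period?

270

Numbering the groups 1..6 from youngest to oldest:
Period 1.
Births: 2700 × 0.142 = 383, 8400 × 0.462 = 3881 → 4264
Group 2: 5800 × 0.948 = 5498
Group 3: 2700 × 0.934 = 2522
Group 4: 8400 × 0.941 = 7904
Group 5: 12600 × 0.925 = 11655
Group 6: 9300 × 0.91 = 8463
Net migration: Group 1 + 360 → 4624; Group 2 − 330 → 5168; Group 3 − 130 → 2392; Group 4 − 370 → 7534; Group 5 + 330 → 11985; Group 6 + 370 → 8833
Giving 4624 / 5168 / 2392 / 7534 / 11985 / 8833.
Scenario A total after 1 period: 40536
Scenario B projection —
Period 1.
Births: 2700 × 0.242 = 653, 8400 × 0.462 = 3881 → 4534
Group 2: 5800 × 0.948 = 5498
Group 3: 2700 × 0.934 = 2522
Group 4: 8400 × 0.941 = 7904
Group 5: 12600 × 0.925 = 11655
Group 6: 9300 × 0.91 = 8463
Net migration: Group 1 + 360 → 4894; Group 2 − 330 → 5168; Group 3 − 130 → 2392; Group 4 − 370 → 7534; Group 5 + 330 → 11985; Group 6 + 370 → 8833
Giving 4894 / 5168 / 2392 / 7534 / 11985 / 8833.
Scenario B total after 1 period: 40806
Difference B − A = 40806 − 40536 = 270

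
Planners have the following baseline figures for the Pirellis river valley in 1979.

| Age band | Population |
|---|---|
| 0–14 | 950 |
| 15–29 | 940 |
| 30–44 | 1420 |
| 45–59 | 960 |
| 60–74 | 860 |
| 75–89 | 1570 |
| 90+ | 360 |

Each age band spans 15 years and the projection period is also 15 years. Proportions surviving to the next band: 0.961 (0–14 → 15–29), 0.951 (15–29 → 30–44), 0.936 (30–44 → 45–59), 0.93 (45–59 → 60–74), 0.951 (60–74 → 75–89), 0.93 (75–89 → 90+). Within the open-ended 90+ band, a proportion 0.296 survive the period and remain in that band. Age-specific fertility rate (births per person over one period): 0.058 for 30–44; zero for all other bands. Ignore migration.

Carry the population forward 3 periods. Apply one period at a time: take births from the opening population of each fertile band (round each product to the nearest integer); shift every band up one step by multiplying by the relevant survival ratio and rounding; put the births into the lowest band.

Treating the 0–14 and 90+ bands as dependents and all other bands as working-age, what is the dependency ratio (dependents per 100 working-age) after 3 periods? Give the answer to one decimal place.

Numbering the groups 1..7 from youngest to oldest:
— Period 1 —
Births: 1420 × 0.058 = 82
Group 2: 950 × 0.961 = 913
Group 3: 940 × 0.951 = 894
Group 4: 1420 × 0.936 = 1329
Group 5: 960 × 0.93 = 893
Group 6: 860 × 0.951 = 818
Group 7: 1570 × 0.93 + 360 × 0.296 = 1460 + 107 = 1567
→ [82, 913, 894, 1329, 893, 818, 1567]
— Period 2 —
Births: 894 × 0.058 = 52
Group 2: 82 × 0.961 = 79
Group 3: 913 × 0.951 = 868
Group 4: 894 × 0.936 = 837
Group 5: 1329 × 0.93 = 1236
Group 6: 893 × 0.951 = 849
Group 7: 818 × 0.93 + 1567 × 0.296 = 761 + 464 = 1225
→ [52, 79, 868, 837, 1236, 849, 1225]
— Period 3 —
Births: 868 × 0.058 = 50
Group 2: 52 × 0.961 = 50
Group 3: 79 × 0.951 = 75
Group 4: 868 × 0.936 = 812
Group 5: 837 × 0.93 = 778
Group 6: 1236 × 0.951 = 1175
Group 7: 849 × 0.93 + 1225 × 0.296 = 790 + 363 = 1153
→ [50, 50, 75, 812, 778, 1175, 1153]
Dependents (band 0–14 + band 90+) = 50 + 1153 = 1203; working-age = 2890; ratio = 1203/2890 × 100 = 41.6

41.6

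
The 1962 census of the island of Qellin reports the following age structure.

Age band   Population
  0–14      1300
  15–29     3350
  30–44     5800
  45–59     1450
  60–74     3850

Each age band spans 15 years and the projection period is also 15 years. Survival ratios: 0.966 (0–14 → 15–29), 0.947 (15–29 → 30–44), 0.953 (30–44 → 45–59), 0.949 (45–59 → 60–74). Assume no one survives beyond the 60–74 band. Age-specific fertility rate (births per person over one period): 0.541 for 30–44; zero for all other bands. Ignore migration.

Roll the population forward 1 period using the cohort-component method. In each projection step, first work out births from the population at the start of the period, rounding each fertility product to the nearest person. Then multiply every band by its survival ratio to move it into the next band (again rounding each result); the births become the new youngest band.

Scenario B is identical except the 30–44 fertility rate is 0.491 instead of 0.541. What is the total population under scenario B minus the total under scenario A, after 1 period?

— Period 1 —
Births: 5800 × 0.541 = 3138
15–29: 1300 × 0.966 = 1256
30–44: 3350 × 0.947 = 3172
45–59: 5800 × 0.953 = 5527
60–74: 1450 × 0.949 = 1376
Population now: 0–14=3138, 15–29=1256, 30–44=3172, 45–59=5527, 60–74=1376
Scenario A total after 1 period: 14469
Scenario B projection —
— Period 1 —
Births: 5800 × 0.491 = 2848
15–29: 1300 × 0.966 = 1256
30–44: 3350 × 0.947 = 3172
45–59: 5800 × 0.953 = 5527
60–74: 1450 × 0.949 = 1376
Population now: 0–14=2848, 15–29=1256, 30–44=3172, 45–59=5527, 60–74=1376
Scenario B total after 1 period: 14179
Difference B − A = 14179 − 14469 = -290

-290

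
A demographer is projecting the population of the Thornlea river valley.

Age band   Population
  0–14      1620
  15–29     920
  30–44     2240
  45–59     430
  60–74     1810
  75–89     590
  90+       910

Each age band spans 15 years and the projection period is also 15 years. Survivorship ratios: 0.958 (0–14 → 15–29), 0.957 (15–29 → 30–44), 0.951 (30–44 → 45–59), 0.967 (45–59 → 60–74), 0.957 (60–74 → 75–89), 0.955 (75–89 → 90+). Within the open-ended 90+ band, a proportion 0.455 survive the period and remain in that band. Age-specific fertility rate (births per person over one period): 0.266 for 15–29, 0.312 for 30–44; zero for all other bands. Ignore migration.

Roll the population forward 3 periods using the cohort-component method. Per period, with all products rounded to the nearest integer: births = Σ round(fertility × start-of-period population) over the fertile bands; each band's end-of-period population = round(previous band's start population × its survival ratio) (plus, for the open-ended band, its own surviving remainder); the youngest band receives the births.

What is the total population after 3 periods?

(Bands numbered youngest = 1 to oldest = 7.)
After projecting period 1:
Births: 920 × 0.266 = 245, 2240 × 0.312 = 699 ⇒ total 944
Band 2: 1620 × 0.958 = 1552
Band 3: 920 × 0.957 = 880
Band 4: 2240 × 0.951 = 2130
Band 5: 430 × 0.967 = 416
Band 6: 1810 × 0.957 = 1732
Band 7: 590 × 0.955 + 910 × 0.455 = 563 + 414 = 977
→ [944, 1552, 880, 2130, 416, 1732, 977]
After projecting period 2:
Births: 1552 × 0.266 = 413, 880 × 0.312 = 275 ⇒ total 688
Band 2: 944 × 0.958 = 904
Band 3: 1552 × 0.957 = 1485
Band 4: 880 × 0.951 = 837
Band 5: 2130 × 0.967 = 2060
Band 6: 416 × 0.957 = 398
Band 7: 1732 × 0.955 + 977 × 0.455 = 1654 + 445 = 2099
→ [688, 904, 1485, 837, 2060, 398, 2099]
After projecting period 3:
Births: 904 × 0.266 = 240, 1485 × 0.312 = 463 ⇒ total 703
Band 2: 688 × 0.958 = 659
Band 3: 904 × 0.957 = 865
Band 4: 1485 × 0.951 = 1412
Band 5: 837 × 0.967 = 809
Band 6: 2060 × 0.957 = 1971
Band 7: 398 × 0.955 + 2099 × 0.455 = 380 + 955 = 1335
→ [703, 659, 865, 1412, 809, 1971, 1335]
Total after period 3: 703 + 659 + 865 + 1412 + 809 + 1971 + 1335 = 7754

7754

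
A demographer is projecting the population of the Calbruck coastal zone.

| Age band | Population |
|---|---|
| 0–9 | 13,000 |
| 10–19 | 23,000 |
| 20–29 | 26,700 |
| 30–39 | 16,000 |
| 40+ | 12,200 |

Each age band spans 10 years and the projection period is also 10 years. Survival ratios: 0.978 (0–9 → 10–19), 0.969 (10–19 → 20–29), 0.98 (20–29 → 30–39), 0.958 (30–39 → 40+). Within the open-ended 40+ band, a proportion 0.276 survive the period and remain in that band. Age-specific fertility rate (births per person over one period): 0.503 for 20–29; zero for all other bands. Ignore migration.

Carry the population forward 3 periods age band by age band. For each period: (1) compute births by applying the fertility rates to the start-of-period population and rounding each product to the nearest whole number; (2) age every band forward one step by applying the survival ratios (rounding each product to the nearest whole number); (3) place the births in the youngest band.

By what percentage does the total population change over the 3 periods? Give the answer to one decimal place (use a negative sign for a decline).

After projecting period 1:
Births: 26700 × 0.503 = 13430
10–19: 13000 × 0.978 = 12714
20–29: 23000 × 0.969 = 22287
30–39: 26700 × 0.98 = 26166
40+: 16000 × 0.958 + 12200 × 0.276 = 15328 + 3367 = 18695
Giving 13430 / 12714 / 22287 / 26166 / 18695.
After projecting period 2:
Births: 22287 × 0.503 = 11210
10–19: 13430 × 0.978 = 13135
20–29: 12714 × 0.969 = 12320
30–39: 22287 × 0.98 = 21841
40+: 26166 × 0.958 + 18695 × 0.276 = 25067 + 5160 = 30227
Giving 11210 / 13135 / 12320 / 21841 / 30227.
After projecting period 3:
Births: 12320 × 0.503 = 6197
10–19: 11210 × 0.978 = 10963
20–29: 13135 × 0.969 = 12728
30–39: 12320 × 0.98 = 12074
40+: 21841 × 0.958 + 30227 × 0.276 = 20924 + 8343 = 29267
Giving 6197 / 10963 / 12728 / 12074 / 29267.
Total: 90900 → 71229; change = -19671; percentage change = -21.6%

-21.6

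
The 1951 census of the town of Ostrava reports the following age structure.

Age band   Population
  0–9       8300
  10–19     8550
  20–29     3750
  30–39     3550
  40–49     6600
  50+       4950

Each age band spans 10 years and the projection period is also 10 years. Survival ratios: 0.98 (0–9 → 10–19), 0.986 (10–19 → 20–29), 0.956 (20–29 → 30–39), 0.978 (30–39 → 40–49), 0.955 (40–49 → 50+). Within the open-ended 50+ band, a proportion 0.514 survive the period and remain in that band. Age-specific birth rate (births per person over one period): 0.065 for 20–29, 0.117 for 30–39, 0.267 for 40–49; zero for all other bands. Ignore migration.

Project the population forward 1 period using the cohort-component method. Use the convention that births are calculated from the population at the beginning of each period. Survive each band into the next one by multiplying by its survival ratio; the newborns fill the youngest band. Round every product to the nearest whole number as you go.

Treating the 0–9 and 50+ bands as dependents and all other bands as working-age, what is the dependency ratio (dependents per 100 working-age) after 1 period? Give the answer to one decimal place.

47.7

Let group 1 be 0–9 through group 6 = 50+.
Period 1.
Births: 3750 × 0.065 = 244 ; 3550 × 0.117 = 415 ; 6600 × 0.267 = 1762 → total 2421
Group 2: 8300 × 0.98 = 8134
Group 3: 8550 × 0.986 = 8430
Group 4: 3750 × 0.956 = 3585
Group 5: 3550 × 0.978 = 3472
Group 6: 6600 × 0.955 + 4950 × 0.514 = 6303 + 2544 = 8847
Giving 2421 / 8134 / 8430 / 3585 / 3472 / 8847.
Dependents (band 0–9 + band 50+) = 2421 + 8847 = 11268; working-age = 23621; ratio = 11268/23621 × 100 = 47.7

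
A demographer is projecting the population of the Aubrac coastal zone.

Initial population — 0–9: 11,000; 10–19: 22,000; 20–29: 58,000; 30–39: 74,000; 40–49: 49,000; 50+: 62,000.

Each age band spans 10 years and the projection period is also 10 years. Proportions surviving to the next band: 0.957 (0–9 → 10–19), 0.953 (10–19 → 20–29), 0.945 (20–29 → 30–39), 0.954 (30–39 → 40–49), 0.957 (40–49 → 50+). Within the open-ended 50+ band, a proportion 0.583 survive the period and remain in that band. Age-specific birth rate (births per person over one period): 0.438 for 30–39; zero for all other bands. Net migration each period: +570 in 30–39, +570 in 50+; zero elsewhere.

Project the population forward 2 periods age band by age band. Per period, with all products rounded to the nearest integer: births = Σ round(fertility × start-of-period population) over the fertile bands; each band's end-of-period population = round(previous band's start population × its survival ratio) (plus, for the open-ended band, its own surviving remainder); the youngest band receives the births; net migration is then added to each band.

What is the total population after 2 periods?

Period 1.
Births: 74000 * 0.438 = 32412
10–19: 11000 * 0.957 = 10527
20–29: 22000 * 0.953 = 20966
30–39: 58000 * 0.945 = 54810
40–49: 74000 * 0.954 = 70596
50+: 49000 * 0.957 + 62000 * 0.583 = 46893 + 36146 = 83039
Net migration: 30–39 + 570 → 55380; 50+ + 570 → 83609
Giving 32412 / 10527 / 20966 / 55380 / 70596 / 83609.
Period 2.
Births: 55380 * 0.438 = 24256
10–19: 32412 * 0.957 = 31018
20–29: 10527 * 0.953 = 10032
30–39: 20966 * 0.945 = 19813
40–49: 55380 * 0.954 = 52833
50+: 70596 * 0.957 + 83609 * 0.583 = 67560 + 48744 = 116304
Net migration: 30–39 + 570 → 20383; 50+ + 570 → 116874
Giving 24256 / 31018 / 10032 / 20383 / 52833 / 116874.
Total after period 2: 24256 + 31018 + 10032 + 20383 + 52833 + 116874 = 255396

255396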